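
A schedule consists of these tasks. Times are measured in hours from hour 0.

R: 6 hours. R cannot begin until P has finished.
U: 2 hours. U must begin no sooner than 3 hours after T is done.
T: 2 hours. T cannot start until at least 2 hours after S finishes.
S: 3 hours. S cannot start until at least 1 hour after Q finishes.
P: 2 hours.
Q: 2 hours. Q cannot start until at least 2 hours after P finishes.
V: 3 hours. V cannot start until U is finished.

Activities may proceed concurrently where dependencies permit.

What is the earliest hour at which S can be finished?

P has no prerequisites, so it starts at hour 0 and finishes at hour 2.
Q cannot begin until P (finishes hour 2, plus 2-hour gap → hour 4). It runs from hour 4 to 4 + 2 = hour 6.
S waits on Q (finishes hour 6, plus 1-hour gap → hour 7), so it starts at hour 7 and finishes at 7 + 3 = hour 10.

10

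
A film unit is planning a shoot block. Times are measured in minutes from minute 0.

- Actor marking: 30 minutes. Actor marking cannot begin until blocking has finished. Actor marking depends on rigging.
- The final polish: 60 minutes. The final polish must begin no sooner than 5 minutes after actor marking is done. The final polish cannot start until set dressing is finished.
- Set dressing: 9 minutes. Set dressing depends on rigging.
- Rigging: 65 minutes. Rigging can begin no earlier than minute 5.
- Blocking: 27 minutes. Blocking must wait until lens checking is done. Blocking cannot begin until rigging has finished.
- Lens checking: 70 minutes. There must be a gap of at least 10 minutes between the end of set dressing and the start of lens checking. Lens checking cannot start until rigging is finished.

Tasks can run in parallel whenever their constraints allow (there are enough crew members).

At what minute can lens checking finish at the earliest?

159

Rigging cannot begin until its own release at minute 5. It runs from minute 5 to 5 + 65 = minute 70.
After rigging (finishes minute 70), set dressing can start at minute 70 and finishes at minute 79.
Lens checking has to wait for set dressing (finishes minute 79, plus 10-minute gap → minute 89); rigging (finishes minute 70). The latest of these is minute 89, so lens checking runs minute 89 to 89 + 70 = minute 159.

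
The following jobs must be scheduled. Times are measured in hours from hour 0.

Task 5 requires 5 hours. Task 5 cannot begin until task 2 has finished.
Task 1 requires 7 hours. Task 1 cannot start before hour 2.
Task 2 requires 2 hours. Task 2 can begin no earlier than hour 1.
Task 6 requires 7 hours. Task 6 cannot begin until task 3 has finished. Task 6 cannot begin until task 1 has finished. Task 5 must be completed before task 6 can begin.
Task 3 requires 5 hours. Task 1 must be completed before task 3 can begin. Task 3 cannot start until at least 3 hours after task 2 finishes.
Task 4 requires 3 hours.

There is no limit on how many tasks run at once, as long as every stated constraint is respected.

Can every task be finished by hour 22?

Task 4 has no prerequisites, so it starts at hour 0 and finishes at hour 3.
Task 2 waits on its own release at hour 1, so it starts at hour 1 and finishes at 1 + 2 = hour 3.
Task 5 cannot begin until task 2 (finishes hour 3). It runs from hour 3 to 3 + 5 = hour 8.
Task 1 waits on its own release at hour 2, so it starts at hour 2 and finishes at 2 + 7 = hour 9.
Task 3 cannot start until task 1 (finishes hour 9); task 2 (finishes hour 3, plus 3-hour gap → hour 6). The controlling bound is hour 9, so task 3 finishes at 9 + 5 = hour 14.
For task 6: task 3 (finishes hour 14); task 1 (finishes hour 9); task 5 (finishes hour 8). Taking the maximum gives a start of hour 14, and it finishes at 14 + 7 = hour 21.
Every task is finished by hour 21, which is no later than the deadline of 22, so the schedule is feasible.

Yes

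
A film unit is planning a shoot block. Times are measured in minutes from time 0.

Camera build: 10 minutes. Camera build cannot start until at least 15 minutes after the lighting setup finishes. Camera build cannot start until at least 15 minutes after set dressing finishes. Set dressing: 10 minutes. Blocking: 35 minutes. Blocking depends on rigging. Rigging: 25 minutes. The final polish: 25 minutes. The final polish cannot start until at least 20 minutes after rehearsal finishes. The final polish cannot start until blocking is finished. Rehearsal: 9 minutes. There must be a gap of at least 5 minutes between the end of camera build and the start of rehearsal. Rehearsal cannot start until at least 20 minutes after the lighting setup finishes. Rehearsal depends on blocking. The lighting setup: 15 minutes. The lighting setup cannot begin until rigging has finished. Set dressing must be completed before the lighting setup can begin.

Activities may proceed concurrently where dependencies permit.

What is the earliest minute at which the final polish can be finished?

Set dressing has no prerequisites, so it starts at minute 0 and finishes at minute 10.
Rigging can start immediately at minute 0; it finishes at minute 25.
Blocking waits on rigging (finishes minute 25), so it starts at minute 25 and finishes at 25 + 35 = minute 60.
The lighting setup needs all of rigging (finishes minute 25); set dressing (finishes minute 10). That puts its earliest start at minute 25; it finishes at 25 + 15 = minute 40.
Camera build has to wait for the lighting setup (finishes minute 40, plus 15-minute gap → minute 55); set dressing (finishes minute 10, plus 15-minute gap → minute 25). The latest of these is minute 55, so camera build runs minute 55 to 55 + 10 = minute 65.
Rehearsal cannot start until camera build (finishes minute 65, plus 5-minute gap → minute 70); the lighting setup (finishes minute 40, plus 20-minute gap → minute 60); blocking (finishes minute 60). The controlling bound is minute 70, so rehearsal finishes at 70 + 9 = minute 79.
The final polish has to wait for rehearsal (finishes minute 79, plus 20-minute gap → minute 99); blocking (finishes minute 60). The latest of these is minute 99, so the final polish runs minute 99 to 99 + 25 = minute 124.

124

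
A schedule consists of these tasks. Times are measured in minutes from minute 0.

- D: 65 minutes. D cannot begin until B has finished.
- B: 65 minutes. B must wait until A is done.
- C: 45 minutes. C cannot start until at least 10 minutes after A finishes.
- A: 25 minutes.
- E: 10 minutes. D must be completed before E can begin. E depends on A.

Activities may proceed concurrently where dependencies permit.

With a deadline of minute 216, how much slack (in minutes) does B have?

51

A can start immediately at minute 0; it finishes at minute 25.
After A (finishes minute 25), B can start at minute 25 and finishes at minute 90.

Working backward from the deadline:
To finish by minute 216, E (duration 10) must start no later than minute 206.
D must finish before E (must start by minute 206). With a 65-minute duration, D must start by 206 − 65 = minute 141.
B has to be done before D (must start by minute 141). That means finishing by minute 141, i.e. starting by 141 − 65 = minute 76.
So B can start as early as minute 25 and as late as minute 76, giving 76 − 25 = 51 minutes of slack.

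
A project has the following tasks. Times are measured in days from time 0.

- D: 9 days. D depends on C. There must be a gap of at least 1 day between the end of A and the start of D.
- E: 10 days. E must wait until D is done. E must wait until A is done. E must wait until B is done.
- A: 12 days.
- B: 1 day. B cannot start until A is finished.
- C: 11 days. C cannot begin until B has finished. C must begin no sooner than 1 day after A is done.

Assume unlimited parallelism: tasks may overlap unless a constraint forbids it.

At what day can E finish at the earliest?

43

Nothing blocks A, so it runs from day 0 to day 12.
B cannot begin until A (finishes day 12). It runs from day 12 to 12 + 1 = day 13.
C has to wait for B (finishes day 13); A (finishes day 12, plus 1-day gap → day 13). The latest of these is day 13, so C runs day 13 to 13 + 11 = day 24.
D has to wait for C (finishes day 24); A (finishes day 12, plus 1-day gap → day 13). The latest of these is day 24, so D runs day 24 to 24 + 9 = day 33.
E cannot start until D (finishes day 33); A (finishes day 12); B (finishes day 13). The controlling bound is day 33, so E finishes at 33 + 10 = day 43.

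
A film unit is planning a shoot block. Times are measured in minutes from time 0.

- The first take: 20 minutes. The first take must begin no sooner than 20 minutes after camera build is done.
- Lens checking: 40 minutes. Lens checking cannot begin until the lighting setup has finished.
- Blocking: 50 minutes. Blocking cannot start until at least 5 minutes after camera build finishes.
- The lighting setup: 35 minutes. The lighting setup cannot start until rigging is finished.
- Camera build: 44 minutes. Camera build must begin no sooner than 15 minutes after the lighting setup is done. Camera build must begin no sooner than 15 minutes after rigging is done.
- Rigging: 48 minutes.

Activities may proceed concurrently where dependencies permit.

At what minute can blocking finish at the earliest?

197

Nothing blocks rigging, so it runs from minute 0 to minute 48.
The lighting setup cannot begin until rigging (finishes minute 48). It runs from minute 48 to 48 + 35 = minute 83.
Camera build cannot start until the lighting setup (finishes minute 83, plus 15-minute gap → minute 98); rigging (finishes minute 48, plus 15-minute gap → minute 63). The controlling bound is minute 98, so camera build finishes at 98 + 44 = minute 142.
Blocking waits on camera build (finishes minute 142, plus 5-minute gap → minute 147), so it starts at minute 147 and finishes at 147 + 50 = minute 197.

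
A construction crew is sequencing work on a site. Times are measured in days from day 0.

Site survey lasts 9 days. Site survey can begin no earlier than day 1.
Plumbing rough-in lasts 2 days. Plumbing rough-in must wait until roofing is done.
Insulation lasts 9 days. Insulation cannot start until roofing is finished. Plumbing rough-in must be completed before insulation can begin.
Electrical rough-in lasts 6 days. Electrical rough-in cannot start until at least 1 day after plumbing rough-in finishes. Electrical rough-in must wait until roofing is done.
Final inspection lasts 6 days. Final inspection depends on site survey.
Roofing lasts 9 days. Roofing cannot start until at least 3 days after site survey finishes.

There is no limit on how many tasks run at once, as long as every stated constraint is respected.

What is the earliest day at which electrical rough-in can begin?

After its own release at day 1, site survey can start at day 1 and finishes at day 10.
Roofing cannot begin until site survey (finishes day 10, plus 3-day gap → day 13). It runs from day 13 to 13 + 9 = day 22.
Plumbing rough-in waits on roofing (finishes day 22), so it starts at day 22 and finishes at 22 + 2 = day 24.
Electrical rough-in waits on plumbing rough-in (finishes day 24, plus 1-day gap → day 25); roofing (finishes day 22). The latest of these is day 25, which is the earliest electrical rough-in can start.

25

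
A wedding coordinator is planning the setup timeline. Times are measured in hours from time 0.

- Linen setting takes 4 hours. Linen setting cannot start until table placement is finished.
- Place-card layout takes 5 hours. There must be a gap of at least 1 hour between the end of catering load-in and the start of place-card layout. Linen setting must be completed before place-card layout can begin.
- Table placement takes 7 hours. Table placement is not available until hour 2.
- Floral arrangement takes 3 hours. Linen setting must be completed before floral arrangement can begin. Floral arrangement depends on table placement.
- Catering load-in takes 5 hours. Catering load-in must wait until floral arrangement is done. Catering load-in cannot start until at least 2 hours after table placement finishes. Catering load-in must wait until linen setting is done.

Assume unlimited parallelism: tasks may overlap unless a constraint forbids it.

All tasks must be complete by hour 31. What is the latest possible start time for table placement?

6

Place-card layout has no dependents, so it just needs to finish by hour 31. Starting by 31 − 5 = hour 26 achieves that.
Catering load-in has to be done before place-card layout (must start by hour 26, minus 1-hour gap → hour 25). That means finishing by hour 25, i.e. starting by 25 − 5 = hour 20.
Floral arrangement has to be done before catering load-in (must start by hour 20). That means finishing by hour 20, i.e. starting by 20 − 3 = hour 17.
For linen setting: floral arrangement (must start by hour 17); catering load-in (must start by hour 20); place-card layout (must start by hour 26). The most restrictive is hour 17; with a 4-hour duration, linen setting must start by hour 13.
For table placement: linen setting (must start by hour 13); floral arrangement (must start by hour 17); catering load-in (must start by hour 20, minus 2-hour gap → hour 18). The most restrictive is hour 13; with a 7-hour duration, table placement must start by hour 6.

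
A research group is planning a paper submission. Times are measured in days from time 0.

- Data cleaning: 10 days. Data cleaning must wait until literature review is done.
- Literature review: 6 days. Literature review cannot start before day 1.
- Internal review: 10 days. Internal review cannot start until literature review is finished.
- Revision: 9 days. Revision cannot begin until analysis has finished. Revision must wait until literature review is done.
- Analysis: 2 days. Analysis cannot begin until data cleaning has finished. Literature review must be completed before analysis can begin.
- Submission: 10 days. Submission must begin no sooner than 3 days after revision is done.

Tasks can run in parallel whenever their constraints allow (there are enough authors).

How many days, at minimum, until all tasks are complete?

After its own release at day 1, literature review can start at day 1 and finishes at day 7.
After literature review (finishes day 7), internal review can start at day 7 and finishes at day 17.
Data cleaning waits on literature review (finishes day 7), so it starts at day 7 and finishes at 7 + 10 = day 17.
Analysis needs all of data cleaning (finishes day 17); literature review (finishes day 7). That puts its earliest start at day 17; it finishes at 17 + 2 = day 19.
Revision has to wait for analysis (finishes day 19); literature review (finishes day 7). The latest of these is day 19, so revision runs day 19 to 19 + 9 = day 28.
Submission waits on revision (finishes day 28, plus 3-day gap → day 31), so it starts at day 31 and finishes at 31 + 10 = day 41.
All tasks are finished once the last one completes. Finish times: Literature review at 7, Data cleaning at 17, Analysis at 19, Internal review at 17, Revision at 28, Submission at 41. The latest is day 41.

41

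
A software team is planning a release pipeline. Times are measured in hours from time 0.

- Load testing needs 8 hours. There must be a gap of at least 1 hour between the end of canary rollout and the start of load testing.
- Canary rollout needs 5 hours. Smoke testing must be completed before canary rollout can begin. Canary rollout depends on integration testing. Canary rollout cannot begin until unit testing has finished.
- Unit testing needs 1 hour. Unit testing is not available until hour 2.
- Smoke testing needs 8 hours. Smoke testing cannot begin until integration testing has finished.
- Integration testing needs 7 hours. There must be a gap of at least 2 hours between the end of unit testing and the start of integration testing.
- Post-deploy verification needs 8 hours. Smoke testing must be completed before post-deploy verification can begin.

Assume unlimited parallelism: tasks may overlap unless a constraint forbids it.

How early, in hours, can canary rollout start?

20

After its own release at hour 2, unit testing can start at hour 2 and finishes at hour 3.
Integration testing cannot begin until unit testing (finishes hour 3, plus 2-hour gap → hour 5). It runs from hour 5 to 5 + 7 = hour 12.
After integration testing (finishes hour 12), smoke testing can start at hour 12 and finishes at hour 20.
Canary rollout waits on smoke testing (finishes hour 20); integration testing (finishes hour 12); unit testing (finishes hour 3). The latest of these is hour 20, which is the earliest canary rollout can start.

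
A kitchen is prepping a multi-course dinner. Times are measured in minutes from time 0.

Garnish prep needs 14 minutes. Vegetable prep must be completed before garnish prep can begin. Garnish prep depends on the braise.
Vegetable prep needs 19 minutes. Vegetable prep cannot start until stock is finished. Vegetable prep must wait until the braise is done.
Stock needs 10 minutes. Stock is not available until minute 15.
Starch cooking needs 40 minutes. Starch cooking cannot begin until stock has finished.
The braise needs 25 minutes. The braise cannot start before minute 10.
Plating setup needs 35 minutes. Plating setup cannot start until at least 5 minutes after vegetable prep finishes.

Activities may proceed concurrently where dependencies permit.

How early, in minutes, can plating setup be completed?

94

The braise waits on its own release at minute 10, so it starts at minute 10 and finishes at 10 + 25 = minute 35.
Stock waits on its own release at minute 15, so it starts at minute 15 and finishes at 15 + 10 = minute 25.
Vegetable prep cannot start until stock (finishes minute 25); the braise (finishes minute 35). The controlling bound is minute 35, so vegetable prep finishes at 35 + 19 = minute 54.
Plating setup waits on vegetable prep (finishes minute 54, plus 5-minute gap → minute 59), so it starts at minute 59 and finishes at 59 + 35 = minute 94.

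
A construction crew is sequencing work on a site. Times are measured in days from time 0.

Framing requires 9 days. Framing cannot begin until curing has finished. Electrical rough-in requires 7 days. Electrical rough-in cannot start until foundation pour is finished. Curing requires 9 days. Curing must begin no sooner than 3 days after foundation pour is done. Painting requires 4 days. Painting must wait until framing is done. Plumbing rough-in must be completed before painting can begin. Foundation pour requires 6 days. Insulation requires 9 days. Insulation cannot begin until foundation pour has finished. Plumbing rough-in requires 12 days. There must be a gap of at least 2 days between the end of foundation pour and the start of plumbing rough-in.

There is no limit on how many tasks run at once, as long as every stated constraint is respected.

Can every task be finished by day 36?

Yes

Nothing blocks foundation pour, so it runs from day 0 to day 6.
Insulation cannot begin until foundation pour (finishes day 6). It runs from day 6 to 6 + 9 = day 15.
Electrical rough-in cannot begin until foundation pour (finishes day 6). It runs from day 6 to 6 + 7 = day 13.
After foundation pour (finishes day 6, plus 2-day gap → day 8), plumbing rough-in can start at day 8 and finishes at day 20.
Curing waits on foundation pour (finishes day 6, plus 3-day gap → day 9), so it starts at day 9 and finishes at 9 + 9 = day 18.
After curing (finishes day 18), framing can start at day 18 and finishes at day 27.
Painting needs all of framing (finishes day 27); plumbing rough-in (finishes day 20). That puts its earliest start at day 27; it finishes at 27 + 4 = day 31.
Every task is finished by day 31, which is no later than the deadline of 36, so the schedule is feasible.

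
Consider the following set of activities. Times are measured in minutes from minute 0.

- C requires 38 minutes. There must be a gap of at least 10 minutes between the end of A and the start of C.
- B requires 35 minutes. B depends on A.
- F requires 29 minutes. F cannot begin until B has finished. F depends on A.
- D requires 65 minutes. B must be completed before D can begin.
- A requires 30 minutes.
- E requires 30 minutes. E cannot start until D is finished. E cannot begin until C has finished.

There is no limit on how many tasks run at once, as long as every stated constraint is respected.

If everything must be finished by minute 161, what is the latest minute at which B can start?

31

Nothing follows E; the deadline of minute 161 is its only limit. It must start by 161 − 30 = minute 131.
D feeds into E (must start by minute 131); so D must finish by minute 131 and therefore start by minute 66.
To finish by minute 161, F (duration 29) must start no later than minute 132.
B must finish in time for D (must start by minute 66); F (must start by minute 132). The tightest is minute 66, so B must start by 66 − 35 = minute 31.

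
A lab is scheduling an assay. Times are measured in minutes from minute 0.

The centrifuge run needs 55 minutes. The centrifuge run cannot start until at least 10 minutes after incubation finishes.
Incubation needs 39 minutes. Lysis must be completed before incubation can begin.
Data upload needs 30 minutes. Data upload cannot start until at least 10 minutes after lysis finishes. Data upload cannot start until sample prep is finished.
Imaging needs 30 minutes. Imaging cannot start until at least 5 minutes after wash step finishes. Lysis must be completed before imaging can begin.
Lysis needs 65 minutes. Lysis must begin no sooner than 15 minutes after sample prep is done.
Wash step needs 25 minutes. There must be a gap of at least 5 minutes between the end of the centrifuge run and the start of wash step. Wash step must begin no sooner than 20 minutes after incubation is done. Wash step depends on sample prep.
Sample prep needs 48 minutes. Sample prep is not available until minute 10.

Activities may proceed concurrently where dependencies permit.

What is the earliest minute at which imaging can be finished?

Sample prep waits on its own release at minute 10, so it starts at minute 10 and finishes at 10 + 48 = minute 58.
After sample prep (finishes minute 58, plus 15-minute gap → minute 73), lysis can start at minute 73 and finishes at minute 138.
Incubation cannot begin until lysis (finishes minute 138). It runs from minute 138 to 138 + 39 = minute 177.
The centrifuge run waits on incubation (finishes minute 177, plus 10-minute gap → minute 187), so it starts at minute 187 and finishes at 187 + 55 = minute 242.
Wash step cannot start until the centrifuge run (finishes minute 242, plus 5-minute gap → minute 247); incubation (finishes minute 177, plus 20-minute gap → minute 197); sample prep (finishes minute 58). The controlling bound is minute 247, so wash step finishes at 247 + 25 = minute 272.
Imaging needs all of wash step (finishes minute 272, plus 5-minute gap → minute 277); lysis (finishes minute 138). That puts its earliest start at minute 277; it finishes at 277 + 30 = minute 307.

307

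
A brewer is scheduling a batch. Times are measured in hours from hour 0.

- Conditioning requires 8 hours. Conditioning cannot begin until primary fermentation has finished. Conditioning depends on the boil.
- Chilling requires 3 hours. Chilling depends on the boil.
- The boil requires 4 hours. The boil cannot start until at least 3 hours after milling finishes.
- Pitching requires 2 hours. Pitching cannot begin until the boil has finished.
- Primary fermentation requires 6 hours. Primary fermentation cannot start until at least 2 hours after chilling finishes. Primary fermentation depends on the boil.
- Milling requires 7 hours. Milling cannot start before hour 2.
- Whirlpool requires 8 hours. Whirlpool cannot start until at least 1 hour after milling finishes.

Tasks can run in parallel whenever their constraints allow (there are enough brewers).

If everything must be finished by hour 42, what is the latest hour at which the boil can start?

19

To finish by hour 42, conditioning (duration 8) must start no later than hour 34.
Since conditioning (must start by hour 34) depends on it, primary fermentation must finish by hour 34. Backing off its 6-hour duration gives a latest start of hour 28.
Chilling must finish before primary fermentation (must start by hour 28, minus 2-hour gap → hour 26). With a 3-hour duration, chilling must start by 26 − 3 = hour 23.
To finish by hour 42, pitching (duration 2) must start no later than hour 40.
The boil feeds chilling (must start by hour 23); pitching (must start by hour 40); primary fermentation (must start by hour 28); conditioning (must start by hour 34). Taking the minimum, the boil must finish by hour 23 and start by 23 − 4 = hour 19.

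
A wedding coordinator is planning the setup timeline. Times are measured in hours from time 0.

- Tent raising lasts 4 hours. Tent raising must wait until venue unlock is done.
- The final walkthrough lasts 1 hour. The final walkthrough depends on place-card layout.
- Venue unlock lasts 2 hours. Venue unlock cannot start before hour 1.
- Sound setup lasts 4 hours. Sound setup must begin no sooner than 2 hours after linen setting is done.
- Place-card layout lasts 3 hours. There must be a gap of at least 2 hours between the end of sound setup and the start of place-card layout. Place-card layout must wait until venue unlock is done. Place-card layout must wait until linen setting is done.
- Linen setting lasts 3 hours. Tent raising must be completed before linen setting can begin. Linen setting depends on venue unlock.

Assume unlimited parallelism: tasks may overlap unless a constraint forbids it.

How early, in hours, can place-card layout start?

18

Venue unlock waits on its own release at hour 1, so it starts at hour 1 and finishes at 1 + 2 = hour 3.
After venue unlock (finishes hour 3), tent raising can start at hour 3 and finishes at hour 7.
Linen setting needs all of tent raising (finishes hour 7); venue unlock (finishes hour 3). That puts its earliest start at hour 7; it finishes at 7 + 3 = hour 10.
Sound setup cannot begin until linen setting (finishes hour 10, plus 2-hour gap → hour 12). It runs from hour 12 to 12 + 4 = hour 16.
Place-card layout waits on sound setup (finishes hour 16, plus 2-hour gap → hour 18); venue unlock (finishes hour 3); linen setting (finishes hour 10). The latest of these is hour 18, which is the earliest place-card layout can start.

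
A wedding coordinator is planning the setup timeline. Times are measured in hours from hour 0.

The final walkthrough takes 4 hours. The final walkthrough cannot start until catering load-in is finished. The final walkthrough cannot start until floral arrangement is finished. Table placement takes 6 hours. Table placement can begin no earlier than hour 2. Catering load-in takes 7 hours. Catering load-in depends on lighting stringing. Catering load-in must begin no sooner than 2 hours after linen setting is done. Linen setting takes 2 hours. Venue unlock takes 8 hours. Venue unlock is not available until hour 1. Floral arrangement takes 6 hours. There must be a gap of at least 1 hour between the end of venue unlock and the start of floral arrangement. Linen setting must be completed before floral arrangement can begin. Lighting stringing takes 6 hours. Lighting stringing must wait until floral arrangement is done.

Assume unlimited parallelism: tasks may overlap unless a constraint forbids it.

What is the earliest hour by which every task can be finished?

33

Nothing blocks linen setting, so it runs from hour 0 to hour 2.
After its own release at hour 2, table placement can start at hour 2 and finishes at hour 8.
After its own release at hour 1, venue unlock can start at hour 1 and finishes at hour 9.
Floral arrangement has to wait for venue unlock (finishes hour 9, plus 1-hour gap → hour 10); linen setting (finishes hour 2). The latest of these is hour 10, so floral arrangement runs hour 10 to 10 + 6 = hour 16.
After floral arrangement (finishes hour 16), lighting stringing can start at hour 16 and finishes at hour 22.
Catering load-in has to wait for lighting stringing (finishes hour 22); linen setting (finishes hour 2, plus 2-hour gap → hour 4). The latest of these is hour 22, so catering load-in runs hour 22 to 22 + 7 = hour 29.
The final walkthrough has to wait for catering load-in (finishes hour 29); floral arrangement (finishes hour 16). The latest of these is hour 29, so the final walkthrough runs hour 29 to 29 + 4 = hour 33.
All tasks are finished once the last one completes. Finish times: Venue unlock at 9, Table placement at 8, Linen setting at 2, Floral arrangement at 16, Lighting stringing at 22, Catering load-in at 29, The final walkthrough at 33. The latest is hour 33.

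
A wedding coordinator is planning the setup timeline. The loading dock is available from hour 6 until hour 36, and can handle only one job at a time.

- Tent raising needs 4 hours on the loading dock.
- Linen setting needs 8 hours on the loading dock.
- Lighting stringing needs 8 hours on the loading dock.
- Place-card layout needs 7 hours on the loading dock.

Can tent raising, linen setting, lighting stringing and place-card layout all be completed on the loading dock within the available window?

Yes

The loading dock window is 36 − 6 = 30 hours.
Running back to back, the jobs need 4 + 8 + 8 + 7 = 27 hours on the loading dock.
Since 27 ≤ 30, they fit within the window.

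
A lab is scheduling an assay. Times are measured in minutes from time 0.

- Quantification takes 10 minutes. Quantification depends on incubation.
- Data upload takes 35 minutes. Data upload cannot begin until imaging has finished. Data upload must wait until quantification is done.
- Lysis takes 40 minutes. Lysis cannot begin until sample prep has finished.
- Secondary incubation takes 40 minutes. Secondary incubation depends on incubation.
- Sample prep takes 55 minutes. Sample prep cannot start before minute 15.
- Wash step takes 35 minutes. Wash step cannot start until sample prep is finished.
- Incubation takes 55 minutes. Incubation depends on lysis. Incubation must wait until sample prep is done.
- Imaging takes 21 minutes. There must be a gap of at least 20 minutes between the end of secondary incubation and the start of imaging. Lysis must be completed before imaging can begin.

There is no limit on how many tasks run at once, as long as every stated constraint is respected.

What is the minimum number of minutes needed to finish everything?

281

After its own release at minute 15, sample prep can start at minute 15 and finishes at minute 70.
Wash step cannot begin until sample prep (finishes minute 70). It runs from minute 70 to 70 + 35 = minute 105.
After sample prep (finishes minute 70), lysis can start at minute 70 and finishes at minute 110.
Incubation needs all of lysis (finishes minute 110); sample prep (finishes minute 70). That puts its earliest start at minute 110; it finishes at 110 + 55 = minute 165.
Quantification cannot begin until incubation (finishes minute 165). It runs from minute 165 to 165 + 10 = minute 175.
Secondary incubation cannot begin until incubation (finishes minute 165). It runs from minute 165 to 165 + 40 = minute 205.
Imaging needs all of secondary incubation (finishes minute 205, plus 20-minute gap → minute 225); lysis (finishes minute 110). That puts its earliest start at minute 225; it finishes at 225 + 21 = minute 246.
Data upload cannot start until imaging (finishes minute 246); quantification (finishes minute 175). The controlling bound is minute 246, so data upload finishes at 246 + 35 = minute 281.
All tasks are finished once the last one completes. Finish times: Sample prep at 70, Lysis at 110, Incubation at 165, Wash step at 105, Secondary incubation at 205, Imaging at 246, Quantification at 175, Data upload at 281. The latest is minute 281.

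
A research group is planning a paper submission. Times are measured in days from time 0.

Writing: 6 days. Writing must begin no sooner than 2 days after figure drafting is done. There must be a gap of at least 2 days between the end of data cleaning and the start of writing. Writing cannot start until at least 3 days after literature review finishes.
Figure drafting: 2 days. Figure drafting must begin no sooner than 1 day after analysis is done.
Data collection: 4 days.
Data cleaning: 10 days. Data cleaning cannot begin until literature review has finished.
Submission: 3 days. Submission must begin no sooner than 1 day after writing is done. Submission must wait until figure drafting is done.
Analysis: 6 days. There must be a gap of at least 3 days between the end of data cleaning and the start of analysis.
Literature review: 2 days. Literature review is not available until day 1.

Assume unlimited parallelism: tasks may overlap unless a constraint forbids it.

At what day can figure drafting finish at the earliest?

After its own release at day 1, literature review can start at day 1 and finishes at day 3.
After literature review (finishes day 3), data cleaning can start at day 3 and finishes at day 13.
Analysis cannot begin until data cleaning (finishes day 13, plus 3-day gap → day 16). It runs from day 16 to 16 + 6 = day 22.
Figure drafting waits on analysis (finishes day 22, plus 1-day gap → day 23), so it starts at day 23 and finishes at 23 + 2 = day 25.

25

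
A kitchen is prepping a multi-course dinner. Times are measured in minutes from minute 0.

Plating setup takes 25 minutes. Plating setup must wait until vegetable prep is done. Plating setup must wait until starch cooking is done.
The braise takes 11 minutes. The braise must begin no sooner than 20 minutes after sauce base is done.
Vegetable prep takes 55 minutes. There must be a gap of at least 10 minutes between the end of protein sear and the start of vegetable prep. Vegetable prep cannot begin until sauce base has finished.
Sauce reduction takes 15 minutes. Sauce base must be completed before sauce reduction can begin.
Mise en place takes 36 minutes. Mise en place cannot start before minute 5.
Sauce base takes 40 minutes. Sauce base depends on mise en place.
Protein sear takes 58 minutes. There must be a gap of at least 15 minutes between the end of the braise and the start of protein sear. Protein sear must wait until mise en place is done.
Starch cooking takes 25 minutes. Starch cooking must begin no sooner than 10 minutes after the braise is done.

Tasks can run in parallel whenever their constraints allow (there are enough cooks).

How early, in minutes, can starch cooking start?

After its own release at minute 5, mise en place can start at minute 5 and finishes at minute 41.
Sauce base waits on mise en place (finishes minute 41), so it starts at minute 41 and finishes at 41 + 40 = minute 81.
The braise waits on sauce base (finishes minute 81, plus 20-minute gap → minute 101), so it starts at minute 101 and finishes at 101 + 11 = minute 112.
Starch cooking waits on the braise (finishes minute 112, plus 10-minute gap → minute 122), so the earliest it can start is minute 122.

122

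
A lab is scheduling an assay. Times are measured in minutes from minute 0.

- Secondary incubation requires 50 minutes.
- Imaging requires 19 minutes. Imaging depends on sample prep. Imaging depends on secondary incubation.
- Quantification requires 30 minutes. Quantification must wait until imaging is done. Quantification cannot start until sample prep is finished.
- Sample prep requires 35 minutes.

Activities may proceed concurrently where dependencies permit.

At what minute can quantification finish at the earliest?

Secondary incubation has no prerequisites, so it starts at minute 0 and finishes at minute 50.
Sample prep can start immediately at minute 0; it finishes at minute 35.
Imaging cannot start until sample prep (finishes minute 35); secondary incubation (finishes minute 50). The controlling bound is minute 50, so imaging finishes at 50 + 19 = minute 69.
Quantification has to wait for imaging (finishes minute 69); sample prep (finishes minute 35). The latest of these is minute 69, so quantification runs minute 69 to 69 + 30 = minute 99.

99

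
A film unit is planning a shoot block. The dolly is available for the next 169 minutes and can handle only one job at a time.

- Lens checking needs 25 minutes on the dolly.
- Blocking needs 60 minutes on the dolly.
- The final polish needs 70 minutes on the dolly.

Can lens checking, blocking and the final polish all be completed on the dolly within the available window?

Yes

Running back to back, the jobs need 25 + 60 + 70 = 155 minutes on the dolly.
Since 155 ≤ 169, they fit within the window.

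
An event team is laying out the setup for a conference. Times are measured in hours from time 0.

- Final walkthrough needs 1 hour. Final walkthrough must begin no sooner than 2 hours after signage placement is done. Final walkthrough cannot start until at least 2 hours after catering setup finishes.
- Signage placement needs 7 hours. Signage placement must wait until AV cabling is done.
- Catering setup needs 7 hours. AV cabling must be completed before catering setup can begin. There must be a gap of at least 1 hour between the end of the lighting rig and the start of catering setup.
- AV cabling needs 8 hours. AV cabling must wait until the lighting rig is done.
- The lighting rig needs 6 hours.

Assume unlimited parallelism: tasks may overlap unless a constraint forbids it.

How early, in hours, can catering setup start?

The lighting rig can start immediately at hour 0; it finishes at hour 6.
AV cabling waits on the lighting rig (finishes hour 6), so it starts at hour 6 and finishes at 6 + 8 = hour 14.
Catering setup waits on AV cabling (finishes hour 14); the lighting rig (finishes hour 6, plus 1-hour gap → hour 7). The latest of these is hour 14, which is the earliest catering setup can start.

14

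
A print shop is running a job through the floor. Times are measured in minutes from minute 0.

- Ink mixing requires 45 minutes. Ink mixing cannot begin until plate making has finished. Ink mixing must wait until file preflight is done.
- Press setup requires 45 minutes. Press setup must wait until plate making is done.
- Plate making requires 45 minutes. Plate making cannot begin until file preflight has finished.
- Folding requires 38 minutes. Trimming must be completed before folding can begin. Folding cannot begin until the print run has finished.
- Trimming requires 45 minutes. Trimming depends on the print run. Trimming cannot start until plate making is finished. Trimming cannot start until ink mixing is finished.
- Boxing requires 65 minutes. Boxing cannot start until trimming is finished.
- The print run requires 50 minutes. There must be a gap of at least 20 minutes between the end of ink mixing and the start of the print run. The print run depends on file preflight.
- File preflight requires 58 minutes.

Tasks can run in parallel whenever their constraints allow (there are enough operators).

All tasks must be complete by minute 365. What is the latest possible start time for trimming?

255

Folding must finish by minute 365; it takes 38 minutes, so it must start by 365 − 38 = minute 327.
To finish by minute 365, boxing (duration 65) must start no later than minute 300.
Trimming feeds folding (must start by minute 327); boxing (must start by minute 300). Taking the minimum, trimming must finish by minute 300 and start by 300 − 45 = minute 255.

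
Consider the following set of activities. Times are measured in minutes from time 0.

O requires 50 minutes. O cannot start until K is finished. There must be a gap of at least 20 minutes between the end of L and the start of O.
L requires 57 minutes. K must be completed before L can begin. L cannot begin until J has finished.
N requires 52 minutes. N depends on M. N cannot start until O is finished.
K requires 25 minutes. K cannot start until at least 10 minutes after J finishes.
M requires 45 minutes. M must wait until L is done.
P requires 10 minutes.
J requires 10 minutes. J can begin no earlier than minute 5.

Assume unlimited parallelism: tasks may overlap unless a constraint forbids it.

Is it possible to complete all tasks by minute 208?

No

P has no prerequisites, so it starts at minute 0 and finishes at minute 10.
J waits on its own release at minute 5, so it starts at minute 5 and finishes at 5 + 10 = minute 15.
K waits on J (finishes minute 15, plus 10-minute gap → minute 25), so it starts at minute 25 and finishes at 25 + 25 = minute 50.
L has to wait for K (finishes minute 50); J (finishes minute 15). The latest of these is minute 50, so L runs minute 50 to 50 + 57 = minute 107.
For O: K (finishes minute 50); L (finishes minute 107, plus 20-minute gap → minute 127). Taking the maximum gives a start of minute 127, and it finishes at 127 + 50 = minute 177.
M waits on L (finishes minute 107), so it starts at minute 107 and finishes at 107 + 45 = minute 152.
For N: M (finishes minute 152); O (finishes minute 177). Taking the maximum gives a start of minute 177, and it finishes at 177 + 52 = minute 229.
The earliest everything can be done is minute 229, which is after the deadline of 208, so it is not possible.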